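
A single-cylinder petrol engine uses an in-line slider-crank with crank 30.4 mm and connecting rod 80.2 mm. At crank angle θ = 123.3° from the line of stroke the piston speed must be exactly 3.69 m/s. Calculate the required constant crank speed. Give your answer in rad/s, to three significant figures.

For an in-line slider-crank, |v_piston| = rω|sinθ|·[1 + r cosθ/√(L² − r² sin²θ)].
With r = 0.0304 m, L = 0.0802 m, θ = 123.3°: the bracketed kinematic factor |dx/dθ| = 0.019834 m.
ω = v/|dx/dθ| = 3.69/0.019834 = 186.05 rad/s.

186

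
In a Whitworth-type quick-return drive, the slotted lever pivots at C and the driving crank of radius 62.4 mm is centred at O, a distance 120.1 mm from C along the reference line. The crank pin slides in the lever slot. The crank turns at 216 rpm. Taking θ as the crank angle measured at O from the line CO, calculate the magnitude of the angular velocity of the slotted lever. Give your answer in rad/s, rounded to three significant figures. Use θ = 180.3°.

24.5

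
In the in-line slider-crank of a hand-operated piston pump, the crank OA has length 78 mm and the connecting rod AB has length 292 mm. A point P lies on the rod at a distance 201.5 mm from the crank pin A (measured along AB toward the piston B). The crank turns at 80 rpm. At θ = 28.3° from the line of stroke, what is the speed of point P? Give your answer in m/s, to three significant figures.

ω = 8.378 rad/s.  Crank-pin speed |V_A| = rω = 0.65345 m/s, perpendicular to OA.
Rod angle: sinφ = −(r/L) sinθ ⇒ φ = -7.275°; ω_rod = −rω cosθ/√(L²−r²sin²θ) = -1.9864 rad/s.
V_P = V_A + ω_rod × AP, with AP = 0.2015 m along the rod.
Components: V_Px = −rω sinθ − a·ω_rod·sinφ = -0.36048 m/s;  V_Py = rω cosθ + a·ω_rod·cosφ = +0.17832 m/s.
|V_P| = √(V_Px² + V_Py²) = 0.40217 m/s.

0.402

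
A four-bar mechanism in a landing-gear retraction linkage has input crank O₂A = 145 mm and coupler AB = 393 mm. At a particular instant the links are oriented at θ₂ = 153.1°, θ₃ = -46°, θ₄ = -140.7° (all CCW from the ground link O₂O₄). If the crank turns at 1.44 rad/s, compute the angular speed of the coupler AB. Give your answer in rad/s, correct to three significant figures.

0.488

ω₂ = 1.44 rad/s
Differentiating the loop-closure r₂e^{iθ₂}+r₃e^{iθ₃}=r₁+r₄e^{iθ₄} gives r₂ω₂e^{iθ₂}+r₃ω₃e^{iθ₃}=r₄ω₄e^{iθ₄}.
Eliminating the other unknown: ω₃ = r₂ω₂ sin(θ₄−θ₂) / [r₃ sin(θ₃−θ₄)].
Numerator sine = +0.91496; denominator sine = +0.99664.
Result = 0.145·1.44·(+0.91496) / (0.393·(+0.99664)) = +0.48776 rad/s; magnitude 0.48776 rad/s.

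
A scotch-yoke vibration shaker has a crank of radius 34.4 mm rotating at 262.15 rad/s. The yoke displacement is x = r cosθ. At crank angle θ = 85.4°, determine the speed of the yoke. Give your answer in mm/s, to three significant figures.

8990

ω = 262.1 rad/s
x = r cosθ ⇒ ẋ = −rω sinθ.
|v| = rω|sinθ| = 0.0344·262.1·|sin 85.4°| = 8.9889 m/s = 8988.9 mm/s.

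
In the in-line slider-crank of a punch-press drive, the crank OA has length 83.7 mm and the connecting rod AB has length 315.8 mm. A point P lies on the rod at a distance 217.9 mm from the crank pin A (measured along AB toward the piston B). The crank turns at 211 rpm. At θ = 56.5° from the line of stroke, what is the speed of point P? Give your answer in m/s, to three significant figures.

1.73

ω = 22.1 rad/s.  Crank-pin speed |V_A| = rω = 1.8494 m/s, perpendicular to OA.
Rod angle: sinφ = −(r/L) sinθ ⇒ φ = -12.769°; ω_rod = −rω cosθ/√(L²−r²sin²θ) = -3.3143 rad/s.
V_P = V_A + ω_rod × AP, with AP = 0.2179 m along the rod.
Components: V_Px = −rω sinθ − a·ω_rod·sinφ = -1.7018 m/s;  V_Py = rω cosθ + a·ω_rod·cosφ = +0.31644 m/s.
|V_P| = √(V_Px² + V_Py²) = 1.731 m/s.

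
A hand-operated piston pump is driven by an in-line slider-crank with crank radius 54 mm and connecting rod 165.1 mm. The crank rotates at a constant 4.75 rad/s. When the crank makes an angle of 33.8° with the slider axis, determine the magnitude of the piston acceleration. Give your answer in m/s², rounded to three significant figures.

ω = 4.75 rad/s
x(θ) = r cosθ + √(L² − r² sin²θ); with ω constant, a = ω²·d²x/dθ².
d²x/dθ² = −r cosθ − r²(cos2θ)/√u − r⁴ sin²2θ/(4u^{3/2}),  u = L² − r² sin²θ = 0.0263556 m².
Substituting r = 0.054 m, L = 0.1651 m, θ = 33.8°: d²x/dθ² = -0.052143 m.
a = ω²·d²x/dθ² = (4.75)²·(-0.052143) = -1.1765 m/s²;  |a| = 1.1765 m/s².

1.18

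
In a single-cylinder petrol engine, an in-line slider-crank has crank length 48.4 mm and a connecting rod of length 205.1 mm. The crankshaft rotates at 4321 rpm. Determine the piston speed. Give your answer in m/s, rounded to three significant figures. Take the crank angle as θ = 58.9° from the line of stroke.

21.1

ω = 2π·4321/60 = 452.5 rad/s
For an in-line slider-crank, x = r cosθ + √(L² − r² sin²θ), so v = −rω sinθ·[1 + r cosθ/√(L² − r² sin²θ)].
With r = 0.0484 m, L = 0.2051 m, θ = 58.9°: √(L² − r² sin²θ) = 0.20087 m.
v = −0.0484·452.5·0.85627·[1 + 0.0484·0.51653/0.20087] = -21.087 m/s.
|v| = 21.087 m/s.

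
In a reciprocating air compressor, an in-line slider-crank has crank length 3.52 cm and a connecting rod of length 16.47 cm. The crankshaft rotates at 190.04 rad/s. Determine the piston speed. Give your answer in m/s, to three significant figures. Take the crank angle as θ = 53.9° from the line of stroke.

ω = 190 rad/s
For an in-line slider-crank, x = r cosθ + √(L² − r² sin²θ), so v = −rω sinθ·[1 + r cosθ/√(L² − r² sin²θ)].
With r = 0.0352 m, L = 0.1647 m, θ = 53.9°: √(L² − r² sin²θ) = 0.16223 m.
v = −0.0352·190·0.80799·[1 + 0.0352·0.58920/0.16223] = -6.096 m/s.
|v| = 6.096 m/s.

6.10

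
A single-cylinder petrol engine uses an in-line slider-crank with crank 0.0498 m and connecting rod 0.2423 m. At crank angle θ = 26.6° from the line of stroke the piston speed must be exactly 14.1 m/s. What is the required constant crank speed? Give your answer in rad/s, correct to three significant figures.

For an in-line slider-crank, |v_piston| = rω|sinθ|·[1 + r cosθ/√(L² − r² sin²θ)].
With r = 0.0498 m, L = 0.2423 m, θ = 26.6°: the bracketed kinematic factor |dx/dθ| = 0.026414 m.
ω = v/|dx/dθ| = 14.1/0.026414 = 533.81 rad/s.

534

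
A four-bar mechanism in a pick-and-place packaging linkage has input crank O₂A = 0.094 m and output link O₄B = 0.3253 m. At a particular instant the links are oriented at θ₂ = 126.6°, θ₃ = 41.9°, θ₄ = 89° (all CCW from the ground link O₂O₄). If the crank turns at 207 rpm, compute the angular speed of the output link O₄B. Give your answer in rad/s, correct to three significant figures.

ω₂ = 21.68 rad/s (from 207 rpm).
Differentiating the loop-closure r₂e^{iθ₂}+r₃e^{iθ₃}=r₁+r₄e^{iθ₄} gives r₂ω₂e^{iθ₂}+r₃ω₃e^{iθ₃}=r₄ω₄e^{iθ₄}.
Eliminating the other unknown: ω₄ = r₂ω₂ sin(θ₂−θ₃) / [r₄ sin(θ₄−θ₃)].
Numerator sine = +0.99572; denominator sine = +0.73254.
Result = 0.094·21.68·(+0.99572) / (0.3253·(+0.73254)) = +8.5143 rad/s; magnitude 8.5143 rad/s.

8.51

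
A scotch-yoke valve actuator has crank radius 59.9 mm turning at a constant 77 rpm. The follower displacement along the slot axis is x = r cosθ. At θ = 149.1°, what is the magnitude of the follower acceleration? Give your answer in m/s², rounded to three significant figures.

3.34

ω = 8.063 rad/s (from 77 rpm).
x = r cosθ ⇒ ẍ = −rω² cosθ (ω constant).
|a| = rω²|cosθ| = 0.0599·(8.063)²·|cos 149.1°| = 3.3418 m/s².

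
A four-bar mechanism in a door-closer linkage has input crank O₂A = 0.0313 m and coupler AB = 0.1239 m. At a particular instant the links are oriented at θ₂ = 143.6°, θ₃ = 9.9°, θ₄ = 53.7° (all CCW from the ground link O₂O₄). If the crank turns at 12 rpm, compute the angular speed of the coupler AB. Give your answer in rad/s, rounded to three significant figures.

ω₂ = 1.257 rad/s (from 12 rpm).
Differentiating the loop-closure r₂e^{iθ₂}+r₃e^{iθ₃}=r₁+r₄e^{iθ₄} gives r₂ω₂e^{iθ₂}+r₃ω₃e^{iθ₃}=r₄ω₄e^{iθ₄}.
Eliminating the other unknown: ω₃ = r₂ω₂ sin(θ₄−θ₂) / [r₃ sin(θ₃−θ₄)].
Numerator sine = -1.00000; denominator sine = -0.69214.
Result = 0.0313·1.257·(-1.00000) / (0.1239·(-0.69214)) = +0.45866 rad/s; magnitude 0.45866 rad/s.

0.459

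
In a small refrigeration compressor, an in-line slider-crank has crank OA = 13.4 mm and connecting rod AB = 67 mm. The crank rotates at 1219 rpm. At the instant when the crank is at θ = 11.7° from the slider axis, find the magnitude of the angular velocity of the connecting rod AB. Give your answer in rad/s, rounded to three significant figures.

ω = 127.7 rad/s (converted from 1219 rpm).
The rod makes angle φ with the slider axis where L sinφ = r sinθ; differentiating, L cosφ·φ̇ = r ω cosθ.
L cosφ = √(L² − r² sin²θ) = 0.066945 m.
|ω_rod| = r ω |cosθ| / √(L² − r² sin²θ) = 0.0134·127.7·0.97922/0.066945 = 25.021 rad/s.

25.0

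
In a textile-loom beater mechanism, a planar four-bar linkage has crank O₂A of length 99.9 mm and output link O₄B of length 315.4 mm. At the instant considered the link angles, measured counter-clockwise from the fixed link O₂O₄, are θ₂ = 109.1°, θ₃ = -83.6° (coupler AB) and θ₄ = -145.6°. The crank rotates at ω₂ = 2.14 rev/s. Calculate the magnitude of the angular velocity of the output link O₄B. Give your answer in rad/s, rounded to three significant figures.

ω₂ = 13.45 rad/s (from 2.14 rev/s).
Differentiating the loop-closure r₂e^{iθ₂}+r₃e^{iθ₃}=r₁+r₄e^{iθ₄} gives r₂ω₂e^{iθ₂}+r₃ω₃e^{iθ₃}=r₄ω₄e^{iθ₄}.
Eliminating the other unknown: ω₄ = r₂ω₂ sin(θ₂−θ₃) / [r₄ sin(θ₄−θ₃)].
Numerator sine = -0.21985; denominator sine = -0.88295.
Result = 0.0999·13.45·(-0.21985) / (0.3154·(-0.88295)) = +1.0604 rad/s; magnitude 1.0604 rad/s.

1.06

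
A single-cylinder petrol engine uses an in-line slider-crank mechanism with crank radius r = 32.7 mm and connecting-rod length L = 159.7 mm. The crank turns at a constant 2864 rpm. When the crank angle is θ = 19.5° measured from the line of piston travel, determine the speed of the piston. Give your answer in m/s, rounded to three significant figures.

3.91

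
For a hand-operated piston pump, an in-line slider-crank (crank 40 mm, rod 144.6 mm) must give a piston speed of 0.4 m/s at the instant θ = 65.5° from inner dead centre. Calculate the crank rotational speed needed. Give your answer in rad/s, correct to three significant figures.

9.82

For an in-line slider-crank, |v_piston| = rω|sinθ|·[1 + r cosθ/√(L² − r² sin²θ)].
With r = 0.04 m, L = 0.1446 m, θ = 65.5°: the bracketed kinematic factor |dx/dθ| = 0.040713 m.
ω = v/|dx/dθ| = 0.4/0.040713 = 9.8249 rad/s.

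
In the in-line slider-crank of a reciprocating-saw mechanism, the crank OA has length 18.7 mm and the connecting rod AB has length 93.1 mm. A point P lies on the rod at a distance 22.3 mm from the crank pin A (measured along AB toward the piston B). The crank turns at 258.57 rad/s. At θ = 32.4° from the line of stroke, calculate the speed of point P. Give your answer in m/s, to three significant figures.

ω = 258.6 rad/s.  Crank-pin speed |V_A| = rω = 4.8353 m/s, perpendicular to OA.
Rod angle: sinφ = −(r/L) sinθ ⇒ φ = -6.178°; ω_rod = −rω cosθ/√(L²−r²sin²θ) = -44.107 rad/s.
V_P = V_A + ω_rod × AP, with AP = 0.0223 m along the rod.
Components: V_Px = −rω sinθ − a·ω_rod·sinφ = -2.6967 m/s;  V_Py = rω cosθ + a·ω_rod·cosφ = +3.1047 m/s.
|V_P| = √(V_Px² + V_Py²) = 4.1123 m/s.

4.11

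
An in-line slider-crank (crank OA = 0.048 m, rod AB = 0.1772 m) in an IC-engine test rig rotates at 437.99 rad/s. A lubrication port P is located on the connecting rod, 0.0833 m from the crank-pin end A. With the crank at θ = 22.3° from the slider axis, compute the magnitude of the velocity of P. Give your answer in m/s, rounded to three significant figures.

ω = 438 rad/s.  Crank-pin speed |V_A| = rω = 21.024 m/s, perpendicular to OA.
Rod angle: sinφ = −(r/L) sinθ ⇒ φ = -5.900°; ω_rod = −rω cosθ/√(L²−r²sin²θ) = -110.35 rad/s.
V_P = V_A + ω_rod × AP, with AP = 0.0833 m along the rod.
Components: V_Px = −rω sinθ − a·ω_rod·sinφ = -8.9224 m/s;  V_Py = rω cosθ + a·ω_rod·cosφ = +10.307 m/s.
|V_P| = √(V_Px² + V_Py²) = 13.633 m/s.

13.6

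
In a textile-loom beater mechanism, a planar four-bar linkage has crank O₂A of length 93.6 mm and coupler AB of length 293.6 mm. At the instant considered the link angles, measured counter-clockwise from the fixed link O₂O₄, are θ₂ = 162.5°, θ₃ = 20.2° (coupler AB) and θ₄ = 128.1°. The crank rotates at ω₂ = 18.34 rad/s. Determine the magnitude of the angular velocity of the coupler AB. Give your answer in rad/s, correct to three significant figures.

3.47

ω₂ = 18.34 rad/s
Differentiating the loop-closure r₂e^{iθ₂}+r₃e^{iθ₃}=r₁+r₄e^{iθ₄} gives r₂ω₂e^{iθ₂}+r₃ω₃e^{iθ₃}=r₄ω₄e^{iθ₄}.
Eliminating the other unknown: ω₃ = r₂ω₂ sin(θ₄−θ₂) / [r₃ sin(θ₃−θ₄)].
Numerator sine = -0.56497; denominator sine = -0.95159.
Result = 0.0936·18.34·(-0.56497) / (0.2936·(-0.95159)) = +3.4713 rad/s; magnitude 3.4713 rad/s.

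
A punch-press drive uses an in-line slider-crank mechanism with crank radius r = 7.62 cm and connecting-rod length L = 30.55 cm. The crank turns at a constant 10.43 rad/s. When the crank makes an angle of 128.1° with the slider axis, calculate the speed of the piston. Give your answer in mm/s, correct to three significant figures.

ω = 10.43 rad/s
For an in-line slider-crank, x = r cosθ + √(L² − r² sin²θ), so v = −rω sinθ·[1 + r cosθ/√(L² − r² sin²θ)].
With r = 0.0762 m, L = 0.3055 m, θ = 128.1°: √(L² − r² sin²θ) = 0.29956 m.
v = −0.0762·10.43·0.78694·[1 + 0.0762·-0.61704/0.29956] = -0.52726 m/s.
|v| = 0.52726 m/s = 527.26 mm/s.

527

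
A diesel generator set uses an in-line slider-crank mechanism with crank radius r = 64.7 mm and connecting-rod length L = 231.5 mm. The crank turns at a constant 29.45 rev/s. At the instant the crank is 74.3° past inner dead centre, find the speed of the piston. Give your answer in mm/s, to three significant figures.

12400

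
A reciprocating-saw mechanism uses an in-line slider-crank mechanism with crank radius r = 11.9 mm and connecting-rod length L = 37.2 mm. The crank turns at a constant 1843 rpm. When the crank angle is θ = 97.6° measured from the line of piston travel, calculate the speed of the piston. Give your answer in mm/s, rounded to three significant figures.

2170

ω = 2π·1843/60 = 193 rad/s
For an in-line slider-crank, x = r cosθ + √(L² − r² sin²θ), so v = −rω sinθ·[1 + r cosθ/√(L² − r² sin²θ)].
With r = 0.0119 m, L = 0.0372 m, θ = 97.6°: √(L² − r² sin²θ) = 0.03528 m.
v = −0.0119·193·0.99122·[1 + 0.0119·-0.13226/0.03528] = -2.175 m/s.
|v| = 2.175 m/s = 2175 mm/s.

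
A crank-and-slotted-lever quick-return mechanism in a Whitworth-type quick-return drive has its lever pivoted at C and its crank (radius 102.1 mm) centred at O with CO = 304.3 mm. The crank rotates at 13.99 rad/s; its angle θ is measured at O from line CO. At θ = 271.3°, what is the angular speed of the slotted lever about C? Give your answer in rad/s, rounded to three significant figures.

ω = 13.99 rad/s
Crank pin A relative to C: A = (d + r cosθ, r sinθ); lever angle φ = atan2(r sinθ, d + r cosθ).
Differentiating tanφ: φ̇ = rω(d cosθ + r)/(d² + r² + 2dr cosθ).
d² + r² + 2dr cosθ = |CA|² = 0.104433 m²;  d cosθ + r = +0.109 m.
|ω_lever| = |0.1021·13.99·+0.109| / 0.104433 = 1.4909 rad/s.

1.49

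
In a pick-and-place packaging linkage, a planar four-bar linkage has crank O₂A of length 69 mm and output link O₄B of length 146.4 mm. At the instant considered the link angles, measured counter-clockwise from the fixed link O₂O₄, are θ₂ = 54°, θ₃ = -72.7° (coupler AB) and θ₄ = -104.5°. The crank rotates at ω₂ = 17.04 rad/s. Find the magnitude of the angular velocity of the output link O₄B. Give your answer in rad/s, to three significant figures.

ω₂ = 17.04 rad/s
Differentiating the loop-closure r₂e^{iθ₂}+r₃e^{iθ₃}=r₁+r₄e^{iθ₄} gives r₂ω₂e^{iθ₂}+r₃ω₃e^{iθ₃}=r₄ω₄e^{iθ₄}.
Eliminating the other unknown: ω₄ = r₂ω₂ sin(θ₂−θ₃) / [r₄ sin(θ₄−θ₃)].
Numerator sine = +0.80178; denominator sine = -0.52696.
Result = 0.069·17.04·(+0.80178) / (0.1464·(-0.52696)) = -12.22 rad/s; magnitude 12.22 rad/s.

12.2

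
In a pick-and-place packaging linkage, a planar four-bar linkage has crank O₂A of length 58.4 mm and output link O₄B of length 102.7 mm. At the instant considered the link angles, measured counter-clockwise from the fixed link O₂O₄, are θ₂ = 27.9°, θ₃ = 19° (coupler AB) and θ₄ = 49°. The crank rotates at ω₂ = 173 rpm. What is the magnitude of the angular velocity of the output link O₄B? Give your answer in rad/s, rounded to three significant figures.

3.19

ω₂ = 18.12 rad/s (from 173 rpm).
Differentiating the loop-closure r₂e^{iθ₂}+r₃e^{iθ₃}=r₁+r₄e^{iθ₄} gives r₂ω₂e^{iθ₂}+r₃ω₃e^{iθ₃}=r₄ω₄e^{iθ₄}.
Eliminating the other unknown: ω₄ = r₂ω₂ sin(θ₂−θ₃) / [r₄ sin(θ₄−θ₃)].
Numerator sine = +0.15471; denominator sine = +0.50000.
Result = 0.0584·18.12·(+0.15471) / (0.1027·(+0.50000)) = +3.1876 rad/s; magnitude 3.1876 rad/s.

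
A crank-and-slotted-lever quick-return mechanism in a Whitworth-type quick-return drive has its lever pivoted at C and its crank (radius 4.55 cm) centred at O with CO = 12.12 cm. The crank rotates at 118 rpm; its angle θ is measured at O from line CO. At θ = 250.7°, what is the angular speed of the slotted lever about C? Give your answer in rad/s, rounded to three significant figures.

0.233

ω = 12.36 rad/s (from 118 rpm).
Crank pin A relative to C: A = (d + r cosθ, r sinθ); lever angle φ = atan2(r sinθ, d + r cosθ).
Differentiating tanφ: φ̇ = rω(d cosθ + r)/(d² + r² + 2dr cosθ).
d² + r² + 2dr cosθ = |CA|² = 0.0131144 m²;  d cosθ + r = +0.0054417 m.
|ω_lever| = |0.0455·12.36·+0.0054417| / 0.0131144 = 0.23329 rad/s.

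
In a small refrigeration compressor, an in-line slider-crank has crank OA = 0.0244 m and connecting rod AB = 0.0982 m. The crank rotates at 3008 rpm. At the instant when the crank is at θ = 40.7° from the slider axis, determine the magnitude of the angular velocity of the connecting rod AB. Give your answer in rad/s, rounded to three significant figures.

ω = 315 rad/s (converted from 3008 rpm).
The rod makes angle φ with the slider axis where L sinφ = r sinθ; differentiating, L cosφ·φ̇ = r ω cosθ.
L cosφ = √(L² − r² sin²θ) = 0.096902 m.
|ω_rod| = r ω |cosθ| / √(L² − r² sin²θ) = 0.0244·315·0.75813/0.096902 = 60.132 rad/s.

60.1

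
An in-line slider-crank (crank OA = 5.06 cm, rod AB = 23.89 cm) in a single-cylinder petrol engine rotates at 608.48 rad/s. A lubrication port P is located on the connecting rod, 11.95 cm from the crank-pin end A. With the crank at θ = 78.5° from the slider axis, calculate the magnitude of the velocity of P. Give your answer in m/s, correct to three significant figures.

ω = 608.5 rad/s.  Crank-pin speed |V_A| = rω = 30.789 m/s, perpendicular to OA.
Rod angle: sinφ = −(r/L) sinθ ⇒ φ = -11.979°; ω_rod = −rω cosθ/√(L²−r²sin²θ) = -26.266 rad/s.
V_P = V_A + ω_rod × AP, with AP = 0.1195 m along the rod.
Components: V_Px = −rω sinθ − a·ω_rod·sinφ = -30.822 m/s;  V_Py = rω cosθ + a·ω_rod·cosφ = +3.0679 m/s.
|V_P| = √(V_Px² + V_Py²) = 30.975 m/s.

31.0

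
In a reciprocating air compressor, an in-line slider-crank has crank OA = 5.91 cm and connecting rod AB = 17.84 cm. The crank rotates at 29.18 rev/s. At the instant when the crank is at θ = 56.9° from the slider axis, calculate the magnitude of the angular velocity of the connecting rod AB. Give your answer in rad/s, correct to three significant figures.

ω = 183.3 rad/s (converted from 29.18 rev/s).
The rod makes angle φ with the slider axis where L sinφ = r sinθ; differentiating, L cosφ·φ̇ = r ω cosθ.
L cosφ = √(L² − r² sin²θ) = 0.17139 m.
|ω_rod| = r ω |cosθ| / √(L² − r² sin²θ) = 0.0591·183.3·0.54610/0.17139 = 34.525 rad/s.

34.5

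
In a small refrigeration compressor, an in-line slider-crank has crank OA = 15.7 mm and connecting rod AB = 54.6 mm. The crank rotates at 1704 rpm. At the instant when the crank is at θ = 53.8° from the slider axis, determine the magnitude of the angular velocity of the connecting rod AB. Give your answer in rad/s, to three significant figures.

ω = 178.4 rad/s (converted from 1704 rpm).
The rod makes angle φ with the slider axis where L sinφ = r sinθ; differentiating, L cosφ·φ̇ = r ω cosθ.
L cosφ = √(L² − r² sin²θ) = 0.05311 m.
|ω_rod| = r ω |cosθ| / √(L² − r² sin²θ) = 0.0157·178.4·0.59061/0.05311 = 31.155 rad/s.

31.2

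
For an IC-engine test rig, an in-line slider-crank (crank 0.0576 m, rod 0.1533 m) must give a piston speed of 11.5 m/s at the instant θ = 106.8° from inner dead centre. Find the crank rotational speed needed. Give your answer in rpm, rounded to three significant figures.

For an in-line slider-crank, |v_piston| = rω|sinθ|·[1 + r cosθ/√(L² − r² sin²θ)].
With r = 0.0576 m, L = 0.1533 m, θ = 106.8°: the bracketed kinematic factor |dx/dθ| = 0.048724 m.
ω = v/|dx/dθ| = 11.5/0.048724 = 236.02 rad/s.
N = 60ω/(2π) = 2253.9 rpm.

2250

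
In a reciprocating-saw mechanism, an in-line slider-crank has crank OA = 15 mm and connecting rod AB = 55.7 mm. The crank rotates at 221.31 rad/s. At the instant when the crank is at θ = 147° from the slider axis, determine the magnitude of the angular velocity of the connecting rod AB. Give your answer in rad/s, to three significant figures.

50.5

ω = 221.3 rad/s
The rod makes angle φ with the slider axis where L sinφ = r sinθ; differentiating, L cosφ·φ̇ = r ω cosθ.
L cosφ = √(L² − r² sin²θ) = 0.055098 m.
|ω_rod| = r ω |cosθ| / √(L² − r² sin²θ) = 0.015·221.3·0.83867/0.055098 = 50.53 rad/s.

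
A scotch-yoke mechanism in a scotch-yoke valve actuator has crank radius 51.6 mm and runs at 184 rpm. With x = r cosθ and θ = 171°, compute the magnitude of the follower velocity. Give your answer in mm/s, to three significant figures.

156

ω = 19.27 rad/s (from 184 rpm).
x = r cosθ ⇒ ẋ = −rω sinθ.
|v| = rω|sinθ| = 0.0516·19.27·|sin 171°| = 0.15554 m/s = 155.54 mm/s.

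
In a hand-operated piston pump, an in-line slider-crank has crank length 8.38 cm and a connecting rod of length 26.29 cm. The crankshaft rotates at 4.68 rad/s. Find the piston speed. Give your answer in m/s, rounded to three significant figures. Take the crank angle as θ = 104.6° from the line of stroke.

0.347

ω = 4.68 rad/s
For an in-line slider-crank, x = r cosθ + √(L² − r² sin²θ), so v = −rω sinθ·[1 + r cosθ/√(L² − r² sin²θ)].
With r = 0.0838 m, L = 0.2629 m, θ = 104.6°: √(L² − r² sin²θ) = 0.25008 m.
v = −0.0838·4.68·0.96771·[1 + 0.0838·-0.25207/0.25008] = -0.34746 m/s.
|v| = 0.34746 m/s.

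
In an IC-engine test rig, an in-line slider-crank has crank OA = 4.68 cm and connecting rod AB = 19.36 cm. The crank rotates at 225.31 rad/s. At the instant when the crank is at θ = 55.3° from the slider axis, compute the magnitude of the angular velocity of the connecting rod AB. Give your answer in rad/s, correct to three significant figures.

ω = 225.3 rad/s
The rod makes angle φ with the slider axis where L sinφ = r sinθ; differentiating, L cosφ·φ̇ = r ω cosθ.
L cosφ = √(L² − r² sin²θ) = 0.18974 m.
|ω_rod| = r ω |cosθ| / √(L² − r² sin²θ) = 0.0468·225.3·0.56928/0.18974 = 31.637 rad/s.

31.6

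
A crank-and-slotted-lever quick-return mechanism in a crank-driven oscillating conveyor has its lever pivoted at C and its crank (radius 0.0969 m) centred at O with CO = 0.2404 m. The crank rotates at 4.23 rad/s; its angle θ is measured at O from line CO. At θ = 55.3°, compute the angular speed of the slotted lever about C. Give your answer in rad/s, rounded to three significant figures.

1.02

ω = 4.23 rad/s
Crank pin A relative to C: A = (d + r cosθ, r sinθ); lever angle φ = atan2(r sinθ, d + r cosθ).
Differentiating tanφ: φ̇ = rω(d cosθ + r)/(d² + r² + 2dr cosθ).
d² + r² + 2dr cosθ = |CA|² = 0.0937042 m²;  d cosθ + r = +0.23375 m.
|ω_lever| = |0.0969·4.23·+0.23375| / 0.0937042 = 1.0225 rad/s.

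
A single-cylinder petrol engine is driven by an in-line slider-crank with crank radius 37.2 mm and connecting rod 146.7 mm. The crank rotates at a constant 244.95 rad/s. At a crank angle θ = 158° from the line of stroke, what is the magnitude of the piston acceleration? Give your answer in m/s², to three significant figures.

ω = 244.9 rad/s
x(θ) = r cosθ + √(L² − r² sin²θ); with ω constant, a = ω²·d²x/dθ².
d²x/dθ² = −r cosθ − r²(cos2θ)/√u − r⁴ sin²2θ/(4u^{3/2}),  u = L² − r² sin²θ = 0.0213267 m².
Substituting r = 0.0372 m, L = 0.1467 m, θ = 158°: d²x/dθ² = +0.027601 m.
a = ω²·d²x/dθ² = (244.9)²·(+0.027601) = +1656.1 m/s²;  |a| = 1656.1 m/s².

1660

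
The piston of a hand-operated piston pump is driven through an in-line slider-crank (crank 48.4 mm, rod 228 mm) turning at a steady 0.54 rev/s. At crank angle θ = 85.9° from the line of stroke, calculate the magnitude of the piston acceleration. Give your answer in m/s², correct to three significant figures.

ω = 2π·0.54 = 3.393 rad/s
x(θ) = r cosθ + √(L² − r² sin²θ); with ω constant, a = ω²·d²x/dθ².
d²x/dθ² = −r cosθ − r²(cos2θ)/√u − r⁴ sin²2θ/(4u^{3/2}),  u = L² − r² sin²θ = 0.0496534 m².
Substituting r = 0.0484 m, L = 0.228 m, θ = 85.9°: d²x/dθ² = +0.0069423 m.
a = ω²·d²x/dθ² = (3.393)²·(+0.0069423) = +0.079919 m/s²;  |a| = 0.079919 m/s².

0.0799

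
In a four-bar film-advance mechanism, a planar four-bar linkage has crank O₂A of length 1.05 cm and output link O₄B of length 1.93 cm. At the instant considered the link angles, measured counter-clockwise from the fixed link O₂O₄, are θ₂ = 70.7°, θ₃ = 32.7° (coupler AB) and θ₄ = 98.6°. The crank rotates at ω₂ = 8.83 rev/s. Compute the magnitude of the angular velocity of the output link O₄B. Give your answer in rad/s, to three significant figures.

ω₂ = 55.48 rad/s (from 8.83 rev/s).
Differentiating the loop-closure r₂e^{iθ₂}+r₃e^{iθ₃}=r₁+r₄e^{iθ₄} gives r₂ω₂e^{iθ₂}+r₃ω₃e^{iθ₃}=r₄ω₄e^{iθ₄}.
Eliminating the other unknown: ω₄ = r₂ω₂ sin(θ₂−θ₃) / [r₄ sin(θ₄−θ₃)].
Numerator sine = +0.61566; denominator sine = +0.91283.
Result = 0.0105·55.48·(+0.61566) / (0.0193·(+0.91283)) = +20.357 rad/s; magnitude 20.357 rad/s.

20.4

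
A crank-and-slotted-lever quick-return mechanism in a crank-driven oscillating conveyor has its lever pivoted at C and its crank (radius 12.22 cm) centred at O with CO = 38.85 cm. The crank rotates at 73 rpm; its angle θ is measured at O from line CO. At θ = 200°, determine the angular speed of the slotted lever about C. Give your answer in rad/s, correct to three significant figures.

2.96

ω = 7.645 rad/s (from 73 rpm).
Crank pin A relative to C: A = (d + r cosθ, r sinθ); lever angle φ = atan2(r sinθ, d + r cosθ).
Differentiating tanφ: φ̇ = rω(d cosθ + r)/(d² + r² + 2dr cosθ).
d² + r² + 2dr cosθ = |CA|² = 0.0766418 m²;  d cosθ + r = -0.24287 m.
|ω_lever| = |0.1222·7.645·-0.24287| / 0.0766418 = 2.9603 rad/s.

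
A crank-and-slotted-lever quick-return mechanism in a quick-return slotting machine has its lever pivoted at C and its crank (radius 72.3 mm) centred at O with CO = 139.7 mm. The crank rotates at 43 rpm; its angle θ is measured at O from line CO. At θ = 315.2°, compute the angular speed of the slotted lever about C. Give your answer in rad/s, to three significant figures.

1.43

ω = 4.503 rad/s (from 43 rpm).
Crank pin A relative to C: A = (d + r cosθ, r sinθ); lever angle φ = atan2(r sinθ, d + r cosθ).
Differentiating tanφ: φ̇ = rω(d cosθ + r)/(d² + r² + 2dr cosθ).
d² + r² + 2dr cosθ = |CA|² = 0.0390771 m²;  d cosθ + r = +0.17143 m.
|ω_lever| = |0.0723·4.503·+0.17143| / 0.0390771 = 1.4282 rad/s.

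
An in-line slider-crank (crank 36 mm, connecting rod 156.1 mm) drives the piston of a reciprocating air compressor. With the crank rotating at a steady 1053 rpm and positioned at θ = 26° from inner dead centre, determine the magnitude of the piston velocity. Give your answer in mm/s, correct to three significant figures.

ω = 2π·1053/60 = 110.3 rad/s
For an in-line slider-crank, x = r cosθ + √(L² − r² sin²θ), so v = −rω sinθ·[1 + r cosθ/√(L² − r² sin²θ)].
With r = 0.036 m, L = 0.1561 m, θ = 26°: √(L² − r² sin²θ) = 0.1553 m.
v = −0.036·110.3·0.43837·[1 + 0.036·0.89879/0.1553] = -2.1028 m/s.
|v| = 2.1028 m/s = 2102.8 mm/s.

2100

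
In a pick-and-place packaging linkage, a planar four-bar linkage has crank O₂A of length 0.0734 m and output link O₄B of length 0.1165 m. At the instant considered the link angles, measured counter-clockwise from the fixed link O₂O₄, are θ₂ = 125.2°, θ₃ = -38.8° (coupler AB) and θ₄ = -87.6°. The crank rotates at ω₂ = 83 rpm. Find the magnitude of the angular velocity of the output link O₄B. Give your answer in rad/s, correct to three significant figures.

2.01

ω₂ = 8.692 rad/s (from 83 rpm).
Differentiating the loop-closure r₂e^{iθ₂}+r₃e^{iθ₃}=r₁+r₄e^{iθ₄} gives r₂ω₂e^{iθ₂}+r₃ω₃e^{iθ₃}=r₄ω₄e^{iθ₄}.
Eliminating the other unknown: ω₄ = r₂ω₂ sin(θ₂−θ₃) / [r₄ sin(θ₄−θ₃)].
Numerator sine = +0.27564; denominator sine = -0.75241.
Result = 0.0734·8.692·(+0.27564) / (0.1165·(-0.75241)) = -2.0061 rad/s; magnitude 2.0061 rad/s.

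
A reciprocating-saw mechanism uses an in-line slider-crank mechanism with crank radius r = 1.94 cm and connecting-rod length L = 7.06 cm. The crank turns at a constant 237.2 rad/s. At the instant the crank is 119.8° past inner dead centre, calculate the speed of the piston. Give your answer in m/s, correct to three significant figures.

ω = 237.2 rad/s
For an in-line slider-crank, x = r cosθ + √(L² − r² sin²θ), so v = −rω sinθ·[1 + r cosθ/√(L² − r² sin²θ)].
With r = 0.0194 m, L = 0.0706 m, θ = 119.8°: √(L² − r² sin²θ) = 0.068564 m.
v = −0.0194·237.2·0.86777·[1 + 0.0194·-0.49697/0.068564] = -3.4317 m/s.
|v| = 3.4317 m/s.

3.43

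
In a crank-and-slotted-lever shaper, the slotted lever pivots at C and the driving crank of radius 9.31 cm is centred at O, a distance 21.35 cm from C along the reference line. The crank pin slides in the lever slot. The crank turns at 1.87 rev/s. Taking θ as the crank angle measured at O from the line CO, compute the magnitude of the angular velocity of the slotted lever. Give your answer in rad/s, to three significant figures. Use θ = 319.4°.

3.31

ω = 11.75 rad/s (from 1.87 rev/s).
Crank pin A relative to C: A = (d + r cosθ, r sinθ); lever angle φ = atan2(r sinθ, d + r cosθ).
Differentiating tanφ: φ̇ = rω(d cosθ + r)/(d² + r² + 2dr cosθ).
d² + r² + 2dr cosθ = |CA|² = 0.0844337 m²;  d cosθ + r = +0.2552 m.
|ω_lever| = |0.0931·11.75·+0.2552| / 0.0844337 = 3.3063 rad/s.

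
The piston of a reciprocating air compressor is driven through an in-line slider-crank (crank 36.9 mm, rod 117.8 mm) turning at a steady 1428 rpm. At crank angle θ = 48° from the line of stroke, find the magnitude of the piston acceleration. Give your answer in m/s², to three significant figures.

531

ω = 2π·1428/60 = 149.5 rad/s
x(θ) = r cosθ + √(L² − r² sin²θ); with ω constant, a = ω²·d²x/dθ².
d²x/dθ² = −r cosθ − r²(cos2θ)/√u − r⁴ sin²2θ/(4u^{3/2}),  u = L² − r² sin²θ = 0.0131249 m².
Substituting r = 0.0369 m, L = 0.1178 m, θ = 48°: d²x/dθ² = -0.023753 m.
a = ω²·d²x/dθ² = (149.5)²·(-0.023753) = -531.18 m/s²;  |a| = 531.18 m/s².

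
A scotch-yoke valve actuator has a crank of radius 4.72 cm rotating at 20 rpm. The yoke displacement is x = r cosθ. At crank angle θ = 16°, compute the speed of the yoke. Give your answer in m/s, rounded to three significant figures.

ω = 2.094 rad/s (from 20 rpm).
x = r cosθ ⇒ ẋ = −rω sinθ.
|v| = rω|sinθ| = 0.0472·2.094·|sin 16°| = 0.027248 m/s.

0.0272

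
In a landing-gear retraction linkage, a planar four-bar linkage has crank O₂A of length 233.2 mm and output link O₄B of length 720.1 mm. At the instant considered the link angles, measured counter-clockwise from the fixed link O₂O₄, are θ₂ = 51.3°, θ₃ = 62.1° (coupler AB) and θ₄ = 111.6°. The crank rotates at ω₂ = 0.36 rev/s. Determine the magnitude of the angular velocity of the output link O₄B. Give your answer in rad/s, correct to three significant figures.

0.181

ω₂ = 2.262 rad/s (from 0.36 rev/s).
Differentiating the loop-closure r₂e^{iθ₂}+r₃e^{iθ₃}=r₁+r₄e^{iθ₄} gives r₂ω₂e^{iθ₂}+r₃ω₃e^{iθ₃}=r₄ω₄e^{iθ₄}.
Eliminating the other unknown: ω₄ = r₂ω₂ sin(θ₂−θ₃) / [r₄ sin(θ₄−θ₃)].
Numerator sine = -0.18738; denominator sine = +0.76041.
Result = 0.2332·2.262·(-0.18738) / (0.7201·(+0.76041)) = -0.18051 rad/s; magnitude 0.18051 rad/s.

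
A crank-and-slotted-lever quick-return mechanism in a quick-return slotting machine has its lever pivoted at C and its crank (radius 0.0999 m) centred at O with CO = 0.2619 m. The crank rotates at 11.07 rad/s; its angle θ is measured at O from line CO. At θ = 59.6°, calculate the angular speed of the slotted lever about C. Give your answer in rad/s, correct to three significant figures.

2.45

ω = 11.07 rad/s
Crank pin A relative to C: A = (d + r cosθ, r sinθ); lever angle φ = atan2(r sinθ, d + r cosθ).
Differentiating tanφ: φ̇ = rω(d cosθ + r)/(d² + r² + 2dr cosθ).
d² + r² + 2dr cosθ = |CA|² = 0.105051 m²;  d cosθ + r = +0.23243 m.
|ω_lever| = |0.0999·11.07·+0.23243| / 0.105051 = 2.4468 rad/s.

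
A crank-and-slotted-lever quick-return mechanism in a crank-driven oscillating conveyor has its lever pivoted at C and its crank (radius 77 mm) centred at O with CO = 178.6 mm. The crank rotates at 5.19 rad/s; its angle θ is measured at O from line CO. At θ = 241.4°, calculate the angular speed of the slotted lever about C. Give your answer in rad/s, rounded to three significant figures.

0.138

ω = 5.19 rad/s
Crank pin A relative to C: A = (d + r cosθ, r sinθ); lever angle φ = atan2(r sinθ, d + r cosθ).
Differentiating tanφ: φ̇ = rω(d cosθ + r)/(d² + r² + 2dr cosθ).
d² + r² + 2dr cosθ = |CA|² = 0.0246608 m²;  d cosθ + r = -0.0084944 m.
|ω_lever| = |0.077·5.19·-0.0084944| / 0.0246608 = 0.13765 rad/s.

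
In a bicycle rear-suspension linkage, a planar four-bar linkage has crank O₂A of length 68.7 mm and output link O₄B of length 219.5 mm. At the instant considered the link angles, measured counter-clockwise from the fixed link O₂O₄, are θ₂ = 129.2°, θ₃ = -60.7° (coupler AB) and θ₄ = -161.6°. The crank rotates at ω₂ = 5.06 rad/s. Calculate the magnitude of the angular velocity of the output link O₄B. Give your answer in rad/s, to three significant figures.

0.277

ω₂ = 5.06 rad/s
Differentiating the loop-closure r₂e^{iθ₂}+r₃e^{iθ₃}=r₁+r₄e^{iθ₄} gives r₂ω₂e^{iθ₂}+r₃ω₃e^{iθ₃}=r₄ω₄e^{iθ₄}.
Eliminating the other unknown: ω₄ = r₂ω₂ sin(θ₂−θ₃) / [r₄ sin(θ₄−θ₃)].
Numerator sine = -0.17193; denominator sine = -0.98196.
Result = 0.0687·5.06·(-0.17193) / (0.2195·(-0.98196)) = +0.27729 rad/s; magnitude 0.27729 rad/s.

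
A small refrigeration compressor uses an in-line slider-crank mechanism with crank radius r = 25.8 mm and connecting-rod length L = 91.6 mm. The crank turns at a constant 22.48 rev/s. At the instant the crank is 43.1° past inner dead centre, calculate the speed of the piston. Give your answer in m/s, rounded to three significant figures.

3.01

ω = 2π·22.5 = 141.2 rad/s
For an in-line slider-crank, x = r cosθ + √(L² − r² sin²θ), so v = −rω sinθ·[1 + r cosθ/√(L² − r² sin²θ)].
With r = 0.0258 m, L = 0.0916 m, θ = 43.1°: √(L² − r² sin²θ) = 0.089888 m.
v = −0.0258·141.2·0.68327·[1 + 0.0258·0.73016/0.089888] = -3.0118 m/s.
|v| = 3.0118 m/s.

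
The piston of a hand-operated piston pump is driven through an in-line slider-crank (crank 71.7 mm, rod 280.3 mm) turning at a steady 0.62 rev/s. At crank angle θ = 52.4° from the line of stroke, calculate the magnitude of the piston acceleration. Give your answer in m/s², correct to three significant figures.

0.596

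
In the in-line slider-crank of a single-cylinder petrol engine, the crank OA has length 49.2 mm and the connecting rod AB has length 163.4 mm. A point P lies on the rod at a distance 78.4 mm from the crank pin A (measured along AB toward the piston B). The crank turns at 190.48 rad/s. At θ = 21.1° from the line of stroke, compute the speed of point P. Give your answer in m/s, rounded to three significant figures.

5.95

ω = 190.5 rad/s.  Crank-pin speed |V_A| = rω = 9.3716 m/s, perpendicular to OA.
Rod angle: sinφ = −(r/L) sinθ ⇒ φ = -6.223°; ω_rod = −rω cosθ/√(L²−r²sin²θ) = -53.826 rad/s.
V_P = V_A + ω_rod × AP, with AP = 0.0784 m along the rod.
Components: V_Px = −rω sinθ − a·ω_rod·sinφ = -3.8312 m/s;  V_Py = rω cosθ + a·ω_rod·cosφ = +4.5482 m/s.
|V_P| = √(V_Px² + V_Py²) = 5.9468 m/s.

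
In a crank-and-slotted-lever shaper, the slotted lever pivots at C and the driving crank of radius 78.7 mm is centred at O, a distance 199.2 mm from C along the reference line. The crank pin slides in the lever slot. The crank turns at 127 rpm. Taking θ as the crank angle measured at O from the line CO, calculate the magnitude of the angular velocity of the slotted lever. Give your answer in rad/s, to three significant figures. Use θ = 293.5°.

2.84

ω = 13.3 rad/s (from 127 rpm).
Crank pin A relative to C: A = (d + r cosθ, r sinθ); lever angle φ = atan2(r sinθ, d + r cosθ).
Differentiating tanφ: φ̇ = rω(d cosθ + r)/(d² + r² + 2dr cosθ).
d² + r² + 2dr cosθ = |CA|² = 0.0583767 m²;  d cosθ + r = +0.15813 m.
|ω_lever| = |0.0787·13.3·+0.15813| / 0.0583767 = 2.8352 rad/s.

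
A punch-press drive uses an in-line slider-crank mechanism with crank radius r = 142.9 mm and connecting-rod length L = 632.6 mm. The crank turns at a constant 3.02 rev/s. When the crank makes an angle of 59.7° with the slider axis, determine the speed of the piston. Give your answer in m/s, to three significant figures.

2.61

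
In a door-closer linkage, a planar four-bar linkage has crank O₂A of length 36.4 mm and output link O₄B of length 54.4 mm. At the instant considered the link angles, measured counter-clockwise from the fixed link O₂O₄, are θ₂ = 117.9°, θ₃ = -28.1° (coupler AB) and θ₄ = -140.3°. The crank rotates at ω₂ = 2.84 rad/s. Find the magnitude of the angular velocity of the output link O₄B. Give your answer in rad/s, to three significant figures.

ω₂ = 2.84 rad/s
Differentiating the loop-closure r₂e^{iθ₂}+r₃e^{iθ₃}=r₁+r₄e^{iθ₄} gives r₂ω₂e^{iθ₂}+r₃ω₃e^{iθ₃}=r₄ω₄e^{iθ₄}.
Eliminating the other unknown: ω₄ = r₂ω₂ sin(θ₂−θ₃) / [r₄ sin(θ₄−θ₃)].
Numerator sine = +0.55919; denominator sine = -0.92587.
Result = 0.0364·2.84·(+0.55919) / (0.0544·(-0.92587)) = -1.1477 rad/s; magnitude 1.1477 rad/s.

1.15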